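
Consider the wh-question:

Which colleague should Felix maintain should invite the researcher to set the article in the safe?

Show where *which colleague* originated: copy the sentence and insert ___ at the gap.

Pre-movement form: Felix should maintain which colleague should invite the researcher to set the article in the safe.
'which colleague' functions as the subject of the clause embedded under 'maintain'. The gap is right after 'maintain'.

Which colleague should Felix maintain ___ should invite the researcher to set the article in the safe?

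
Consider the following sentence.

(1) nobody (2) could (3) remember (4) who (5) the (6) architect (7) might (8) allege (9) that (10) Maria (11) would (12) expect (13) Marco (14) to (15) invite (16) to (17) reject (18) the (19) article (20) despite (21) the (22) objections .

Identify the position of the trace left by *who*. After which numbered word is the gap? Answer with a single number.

In situ: The architect might allege that Maria would expect Marco to invite who to reject the article despite the objections.
'who' is the direct object of 'invite'. Wh-movement fronts it, leaving a gap right after 'invite':
Nobody could remember who the architect might allege that Maria would expect Marco to invite ___ to reject the article despite the objections.
'invite' is word 15.

15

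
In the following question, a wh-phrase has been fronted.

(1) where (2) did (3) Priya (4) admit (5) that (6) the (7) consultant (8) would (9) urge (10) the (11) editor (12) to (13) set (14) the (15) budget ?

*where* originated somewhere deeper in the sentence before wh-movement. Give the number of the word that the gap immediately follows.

15

Pre-movement form: Priya did admit that the consultant would urge the editor to set the budget where.
The filler 'where' is interpreted as the locative complement of 'set'. It moves to the left edge, and the trace sits right after 'budget':
Where did Priya admit that the consultant would urge the editor to set the budget ___?
'budget' is word 15.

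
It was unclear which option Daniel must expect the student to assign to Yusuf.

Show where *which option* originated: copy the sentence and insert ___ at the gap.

It was unclear which option Daniel must expect the student to assign ___ to Yusuf.

In situ: Daniel must expect the student to assign which option to Yusuf.
The filler 'which option' is interpreted as the direct object of 'assign'. The gap is right after 'assign'.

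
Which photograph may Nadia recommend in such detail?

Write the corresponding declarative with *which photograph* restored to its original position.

'which photograph' functions as the direct object of 'recommend'. Fronting leaves a gap immediately after 'recommend':
Which photograph may Nadia recommend ___ in such detail?

Nadia may recommend which photograph in such detail.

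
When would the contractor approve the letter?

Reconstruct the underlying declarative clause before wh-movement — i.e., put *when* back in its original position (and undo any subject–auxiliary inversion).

The filler 'when' is interpreted as the temporal adjunct. Wh-movement fronts it, leaving a gap right after 'letter':
When would the contractor approve the letter ___?

The contractor would approve the letter when.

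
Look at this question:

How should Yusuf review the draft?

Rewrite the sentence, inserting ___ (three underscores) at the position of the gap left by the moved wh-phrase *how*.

How should Yusuf review the draft ___?

Underlying clause: Yusuf should review the draft how.
'how' functions as the manner adjunct. The gap is right after 'draft'.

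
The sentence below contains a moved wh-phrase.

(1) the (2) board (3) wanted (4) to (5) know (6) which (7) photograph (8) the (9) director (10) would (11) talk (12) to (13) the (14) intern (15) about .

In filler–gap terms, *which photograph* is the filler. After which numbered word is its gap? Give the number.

In situ: The director would talk to the intern about which photograph.
'which photograph' functions as the object of the preposition 'about'. Fronting leaves a gap immediately after 'about':
The board wanted to know which photograph the director would talk to the intern about ___.
'about' is word 15.

15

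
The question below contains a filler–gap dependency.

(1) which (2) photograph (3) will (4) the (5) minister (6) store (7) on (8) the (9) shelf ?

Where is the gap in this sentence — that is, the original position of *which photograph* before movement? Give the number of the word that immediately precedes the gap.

6

Before movement: The minister will store which photograph on the shelf.
'which photograph' is the direct object of 'store'. Wh-movement fronts it, leaving a gap right after 'store':
Which photograph will the minister store ___ on the shelf?
'store' is word 6.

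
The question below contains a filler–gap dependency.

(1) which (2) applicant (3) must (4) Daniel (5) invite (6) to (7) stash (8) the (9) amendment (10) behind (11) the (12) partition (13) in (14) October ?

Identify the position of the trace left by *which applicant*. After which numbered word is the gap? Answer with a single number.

5

Before movement: Daniel must invite which applicant to stash the amendment behind the partition in October.
The filler 'which applicant' is interpreted as the direct object of 'invite'. It moves to the left edge, and the trace sits right after 'invite':
Which applicant must Daniel invite ___ to stash the amendment behind the partition in October?
'invite' is word 5.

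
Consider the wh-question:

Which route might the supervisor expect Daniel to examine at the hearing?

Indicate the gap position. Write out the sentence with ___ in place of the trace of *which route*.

Which route might the supervisor expect Daniel to examine ___ at the hearing?

Pre-movement form: The supervisor might expect Daniel to examine which route at the hearing.
'which route' is the direct object of 'examine'. The gap is right after 'examine'.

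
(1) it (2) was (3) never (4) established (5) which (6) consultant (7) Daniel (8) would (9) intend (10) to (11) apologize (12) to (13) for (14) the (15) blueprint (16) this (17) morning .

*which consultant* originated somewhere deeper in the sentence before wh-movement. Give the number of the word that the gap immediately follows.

12

Pre-movement form: Daniel would intend to apologize to which consultant for the blueprint this morning.
The filler 'which consultant' is interpreted as the object of the preposition 'to'. It moves to the left edge, and the trace sits right after 'to':
It was never established which consultant Daniel would intend to apologize to ___ for the blueprint this morning.
'to' is word 12.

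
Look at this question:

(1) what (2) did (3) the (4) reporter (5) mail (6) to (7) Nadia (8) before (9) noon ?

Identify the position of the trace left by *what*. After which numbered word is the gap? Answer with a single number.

In situ: The reporter did mail what to Nadia before noon.
'what' functions as the direct object of 'mail'. It moves to the left edge, and the trace sits right after 'mail':
What did the reporter mail ___ to Nadia before noon?
'mail' is word 5.

5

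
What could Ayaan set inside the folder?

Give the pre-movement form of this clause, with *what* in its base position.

Ayaan could set what inside the folder.

The filler 'what' is interpreted as the direct object of 'set'. Wh-movement fronts it, leaving a gap right after 'set':
What could Ayaan set ___ inside the folder?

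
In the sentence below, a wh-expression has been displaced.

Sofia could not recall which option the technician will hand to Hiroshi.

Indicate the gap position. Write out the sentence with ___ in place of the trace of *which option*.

Before movement: The technician will hand which option to Hiroshi.
'which option' functions as the direct object of 'hand'. The gap is right after 'hand'.

Sofia could not recall which option the technician will hand ___ to Hiroshi.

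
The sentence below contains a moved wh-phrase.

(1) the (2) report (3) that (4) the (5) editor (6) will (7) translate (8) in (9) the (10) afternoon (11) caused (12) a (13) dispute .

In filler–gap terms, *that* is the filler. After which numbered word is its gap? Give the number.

The filler 'that' is interpreted as the direct object of 'translate'. Fronting leaves a gap immediately after 'translate':
The report that the editor will translate ___ in the afternoon caused a dispute.
'translate' is word 7.

7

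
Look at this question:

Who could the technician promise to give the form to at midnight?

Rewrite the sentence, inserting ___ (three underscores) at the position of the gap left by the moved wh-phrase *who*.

Who could the technician promise to give the form to ___ at midnight?

Underlying clause: The technician could promise to give the form to who at midnight.
'who' functions as the object of the preposition 'to' (recipient of 'give'). The gap is right after 'to'.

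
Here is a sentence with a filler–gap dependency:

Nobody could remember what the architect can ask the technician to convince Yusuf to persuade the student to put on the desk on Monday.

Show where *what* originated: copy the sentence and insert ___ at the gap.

Nobody could remember what the architect can ask the technician to convince Yusuf to persuade the student to put ___ on the desk on Monday.

Before movement: The architect can ask the technician to convince Yusuf to persuade the student to put what on the desk on Monday.
'what' is the direct object of 'put'. The gap is right after 'put'.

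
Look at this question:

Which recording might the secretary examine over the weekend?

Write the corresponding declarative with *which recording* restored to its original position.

'which recording' functions as the direct object of 'examine'. Fronting leaves a gap immediately after 'examine':
Which recording might the secretary examine ___ over the weekend?

The secretary might examine which recording over the weekend.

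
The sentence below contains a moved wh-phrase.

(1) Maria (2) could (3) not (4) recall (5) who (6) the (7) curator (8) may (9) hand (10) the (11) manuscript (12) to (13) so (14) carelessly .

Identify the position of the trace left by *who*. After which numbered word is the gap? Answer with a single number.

12

Pre-movement form: The curator may hand the manuscript to who so carelessly.
The filler 'who' is interpreted as the object of the preposition 'to' (recipient of 'hand'). Wh-movement fronts it, leaving a gap right after 'to':
Maria could not recall who the curator may hand the manuscript to ___ so carelessly.
'to' is word 12.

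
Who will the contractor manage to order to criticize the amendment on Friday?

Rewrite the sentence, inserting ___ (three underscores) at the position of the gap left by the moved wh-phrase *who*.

Who will the contractor manage to order ___ to criticize the amendment on Friday?

In situ: The contractor will manage to order who to criticize the amendment on Friday.
'who' functions as the direct object of 'order'. The gap is right after 'order'.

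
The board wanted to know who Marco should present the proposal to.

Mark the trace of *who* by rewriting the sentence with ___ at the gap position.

Underlying clause: Marco should present the proposal to who.
'who' is the object of the preposition 'to' (recipient of 'present'). The gap is right after 'to'.

The board wanted to know who Marco should present the proposal to ___.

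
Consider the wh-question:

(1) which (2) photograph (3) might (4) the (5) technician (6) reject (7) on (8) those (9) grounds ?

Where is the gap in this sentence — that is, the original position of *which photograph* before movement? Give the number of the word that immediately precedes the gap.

Pre-movement form: The technician might reject which photograph on those grounds.
'which photograph' functions as the direct object of 'reject'. Fronting leaves a gap immediately after 'reject':
Which photograph might the technician reject ___ on those grounds?
'reject' is word 6.

6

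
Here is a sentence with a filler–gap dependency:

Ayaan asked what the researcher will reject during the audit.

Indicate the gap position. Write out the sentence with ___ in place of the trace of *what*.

Ayaan asked what the researcher will reject ___ during the audit.

Underlying clause: The researcher will reject what during the audit.
The filler 'what' is interpreted as the direct object of 'reject'. The gap is right after 'reject'.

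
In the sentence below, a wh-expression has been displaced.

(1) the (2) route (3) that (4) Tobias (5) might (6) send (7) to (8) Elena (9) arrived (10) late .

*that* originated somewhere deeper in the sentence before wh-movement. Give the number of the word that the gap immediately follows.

'that' functions as the direct object of 'send'. Wh-movement fronts it, leaving a gap right after 'send':
The route that Tobias might send ___ to Elena arrived late.
'send' is word 6.

6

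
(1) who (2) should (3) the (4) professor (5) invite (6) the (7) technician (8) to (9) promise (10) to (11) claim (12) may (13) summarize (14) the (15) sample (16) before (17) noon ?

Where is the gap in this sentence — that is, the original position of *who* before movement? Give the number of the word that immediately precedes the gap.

Pre-movement form: The professor should invite the technician to promise to claim who may summarize the sample before noon.
'who' functions as the subject of the clause embedded under 'claim'. It moves to the left edge, and the trace sits right after 'claim':
Who should the professor invite the technician to promise to claim ___ may summarize the sample before noon?
'claim' is word 11.

11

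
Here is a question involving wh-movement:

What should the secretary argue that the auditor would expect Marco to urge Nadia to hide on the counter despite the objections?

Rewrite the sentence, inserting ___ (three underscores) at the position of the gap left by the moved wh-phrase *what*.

What should the secretary argue that the auditor would expect Marco to urge Nadia to hide ___ on the counter despite the objections?

Pre-movement form: The secretary should argue that the auditor would expect Marco to urge Nadia to hide what on the counter despite the objections.
'what' functions as the direct object of 'hide'. The gap is right after 'hide'.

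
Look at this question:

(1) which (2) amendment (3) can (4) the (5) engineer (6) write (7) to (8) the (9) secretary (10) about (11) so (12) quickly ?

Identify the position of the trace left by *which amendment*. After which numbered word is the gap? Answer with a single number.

Before movement: The engineer can write to the secretary about which amendment so quickly.
The filler 'which amendment' is interpreted as the object of the preposition 'about'. Fronting leaves a gap immediately after 'about':
Which amendment can the engineer write to the secretary about ___ so quickly?
'about' is word 10.

10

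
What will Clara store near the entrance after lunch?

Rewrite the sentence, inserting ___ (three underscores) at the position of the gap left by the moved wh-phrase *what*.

Before movement: Clara will store what near the entrance after lunch.
The filler 'what' is interpreted as the direct object of 'store'. The gap is right after 'store'.

What will Clara store ___ near the entrance after lunch?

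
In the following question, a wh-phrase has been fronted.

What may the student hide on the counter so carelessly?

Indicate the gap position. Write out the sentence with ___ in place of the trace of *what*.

What may the student hide ___ on the counter so carelessly?

Underlying clause: The student may hide what on the counter so carelessly.
The filler 'what' is interpreted as the direct object of 'hide'. The gap is right after 'hide'.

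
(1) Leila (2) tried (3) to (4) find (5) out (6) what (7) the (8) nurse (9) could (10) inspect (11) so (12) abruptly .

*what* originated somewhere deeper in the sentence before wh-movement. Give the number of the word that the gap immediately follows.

10

Pre-movement form: The nurse could inspect what so abruptly.
The filler 'what' is interpreted as the direct object of 'inspect'. It moves to the left edge, and the trace sits right after 'inspect':
Leila tried to find out what the nurse could inspect ___ so abruptly.
'inspect' is word 10.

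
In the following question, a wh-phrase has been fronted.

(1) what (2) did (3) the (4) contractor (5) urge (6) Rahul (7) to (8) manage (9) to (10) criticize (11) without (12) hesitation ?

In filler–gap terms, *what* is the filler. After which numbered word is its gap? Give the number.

10

Underlying clause: The contractor did urge Rahul to manage to criticize what without hesitation.
The filler 'what' is interpreted as the direct object of 'criticize'. Wh-movement fronts it, leaving a gap right after 'criticize':
What did the contractor urge Rahul to manage to criticize ___ without hesitation?
'criticize' is word 10.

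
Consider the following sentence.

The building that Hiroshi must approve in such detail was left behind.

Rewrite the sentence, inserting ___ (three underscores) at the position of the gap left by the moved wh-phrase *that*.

The building that Hiroshi must approve ___ in such detail was left behind.

'that' functions as the direct object of 'approve'. The gap is right after 'approve'.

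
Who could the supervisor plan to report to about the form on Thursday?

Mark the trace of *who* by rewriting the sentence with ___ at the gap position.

Before movement: The supervisor could plan to report to who about the form on Thursday.
'who' functions as the object of the preposition 'to'. The gap is right after 'to'.

Who could the supervisor plan to report to ___ about the form on Thursday?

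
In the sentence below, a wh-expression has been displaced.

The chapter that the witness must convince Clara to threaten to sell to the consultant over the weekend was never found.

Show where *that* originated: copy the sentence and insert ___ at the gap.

'that' is the direct object of 'sell'. The gap is right after 'sell'.

The chapter that the witness must convince Clara to threaten to sell ___ to the consultant over the weekend was never found.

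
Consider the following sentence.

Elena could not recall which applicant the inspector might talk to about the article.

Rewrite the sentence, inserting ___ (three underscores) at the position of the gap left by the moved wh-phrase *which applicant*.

Underlying clause: The inspector might talk to which applicant about the article.
'which applicant' is the object of the preposition 'to'. The gap is right after 'to'.

Elena could not recall which applicant the inspector might talk to ___ about the article.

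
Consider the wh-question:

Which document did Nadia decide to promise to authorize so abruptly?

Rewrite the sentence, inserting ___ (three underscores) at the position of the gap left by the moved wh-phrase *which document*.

Which document did Nadia decide to promise to authorize ___ so abruptly?

Before movement: Nadia did decide to promise to authorize which document so abruptly.
'which document' functions as the direct object of 'authorize'. The gap is right after 'authorize'.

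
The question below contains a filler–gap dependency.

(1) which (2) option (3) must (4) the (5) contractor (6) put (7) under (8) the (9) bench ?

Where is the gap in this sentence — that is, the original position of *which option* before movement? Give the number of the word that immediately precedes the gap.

Underlying clause: The contractor must put which option under the bench.
'which option' functions as the direct object of 'put'. It moves to the left edge, and the trace sits right after 'put':
Which option must the contractor put ___ under the bench?
'put' is word 6.

6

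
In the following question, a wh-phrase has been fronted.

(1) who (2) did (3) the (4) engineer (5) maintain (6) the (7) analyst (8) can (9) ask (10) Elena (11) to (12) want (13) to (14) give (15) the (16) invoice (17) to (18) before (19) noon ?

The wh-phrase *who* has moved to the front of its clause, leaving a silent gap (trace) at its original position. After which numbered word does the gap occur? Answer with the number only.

17

In situ: The engineer did maintain the analyst can ask Elena to want to give the invoice to who before noon.
'who' is the object of the preposition 'to' (recipient of 'give'). Fronting leaves a gap immediately after 'to':
Who did the engineer maintain the analyst can ask Elena to want to give the invoice to ___ before noon?
'to' is word 17.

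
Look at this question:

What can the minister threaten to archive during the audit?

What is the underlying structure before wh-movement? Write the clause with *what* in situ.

The minister can threaten to archive what during the audit.

'what' is the direct object of 'archive'. It moves to the left edge, and the trace sits right after 'archive':
What can the minister threaten to archive ___ during the audit?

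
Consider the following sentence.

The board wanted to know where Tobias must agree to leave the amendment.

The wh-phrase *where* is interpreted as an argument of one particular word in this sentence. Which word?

leave

Pre-movement form: Tobias must agree to leave the amendment where.
'where' functions as the locative complement of 'leave'. Wh-movement fronts it, leaving a gap right after 'amendment':
The board wanted to know where Tobias must agree to leave the amendment ___.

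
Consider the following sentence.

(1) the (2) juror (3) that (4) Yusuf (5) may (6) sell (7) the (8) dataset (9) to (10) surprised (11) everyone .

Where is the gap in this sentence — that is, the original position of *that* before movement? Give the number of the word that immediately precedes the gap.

9

The filler 'that' is interpreted as the object of the preposition 'to' (recipient of 'sell'). It moves to the left edge, and the trace sits right after 'to':
The juror that Yusuf may sell the dataset to ___ surprised everyone.
'to' is word 9.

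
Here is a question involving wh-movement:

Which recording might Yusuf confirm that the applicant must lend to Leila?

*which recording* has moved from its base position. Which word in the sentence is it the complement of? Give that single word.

In situ: Yusuf might confirm that the applicant must lend which recording to Leila.
'which recording' is the direct object of 'lend'. Fronting leaves a gap immediately after 'lend':
Which recording might Yusuf confirm that the applicant must lend ___ to Leila?

lend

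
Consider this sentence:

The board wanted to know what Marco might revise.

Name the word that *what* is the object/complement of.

revise

Before movement: Marco might revise what.
The filler 'what' is interpreted as the direct object of 'revise'. Fronting leaves a gap immediately after 'revise':
The board wanted to know what Marco might revise ___.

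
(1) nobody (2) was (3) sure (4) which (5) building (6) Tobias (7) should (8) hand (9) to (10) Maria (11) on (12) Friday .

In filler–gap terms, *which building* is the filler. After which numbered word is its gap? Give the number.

In situ: Tobias should hand which building to Maria on Friday.
'which building' functions as the direct object of 'hand'. Wh-movement fronts it, leaving a gap right after 'hand':
Nobody was sure which building Tobias should hand ___ to Maria on Friday.
'hand' is word 8.

8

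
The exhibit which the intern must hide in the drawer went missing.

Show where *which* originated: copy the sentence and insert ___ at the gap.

'which' is the direct object of 'hide'. The gap is right after 'hide'.

The exhibit which the intern must hide ___ in the drawer went missing.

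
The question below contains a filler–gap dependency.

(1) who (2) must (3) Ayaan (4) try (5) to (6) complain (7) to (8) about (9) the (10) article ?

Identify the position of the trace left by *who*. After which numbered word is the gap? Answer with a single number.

7

Underlying clause: Ayaan must try to complain to who about the article.
The filler 'who' is interpreted as the object of the preposition 'to'. Wh-movement fronts it, leaving a gap right after 'to':
Who must Ayaan try to complain to ___ about the article?
'to' is word 7.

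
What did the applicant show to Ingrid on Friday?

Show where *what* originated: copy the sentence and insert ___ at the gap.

Before movement: The applicant did show what to Ingrid on Friday.
'what' functions as the direct object of 'show'. The gap is right after 'show'.

What did the applicant show ___ to Ingrid on Friday?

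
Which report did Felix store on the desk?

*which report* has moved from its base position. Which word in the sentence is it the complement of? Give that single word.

store

Before movement: Felix did store which report on the desk.
'which report' functions as the direct object of 'store'. Fronting leaves a gap immediately after 'store':
Which report did Felix store ___ on the desk?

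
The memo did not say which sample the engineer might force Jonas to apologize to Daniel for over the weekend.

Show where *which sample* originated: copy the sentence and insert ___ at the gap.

The memo did not say which sample the engineer might force Jonas to apologize to Daniel for ___ over the weekend.

Before movement: The engineer might force Jonas to apologize to Daniel for which sample over the weekend.
'which sample' is the object of the preposition 'for'. The gap is right after 'for'.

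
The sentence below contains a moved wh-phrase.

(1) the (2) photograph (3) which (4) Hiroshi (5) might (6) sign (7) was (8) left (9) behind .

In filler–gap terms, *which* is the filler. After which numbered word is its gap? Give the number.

'which' is the direct object of 'sign'. Fronting leaves a gap immediately after 'sign':
The photograph which Hiroshi might sign ___ was left behind.
'sign' is word 6.

6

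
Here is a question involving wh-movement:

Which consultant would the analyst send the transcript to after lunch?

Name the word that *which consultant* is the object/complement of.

to

Underlying clause: The analyst would send the transcript to which consultant after lunch.
'which consultant' is the object of the preposition 'to' (recipient of 'send'). It moves to the left edge, and the trace sits right after 'to':
Which consultant would the analyst send the transcript to ___ after lunch?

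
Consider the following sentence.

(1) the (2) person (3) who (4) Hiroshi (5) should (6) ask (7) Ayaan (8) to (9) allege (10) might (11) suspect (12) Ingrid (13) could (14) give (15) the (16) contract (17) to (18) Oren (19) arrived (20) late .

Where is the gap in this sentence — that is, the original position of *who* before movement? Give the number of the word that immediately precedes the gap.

9

The filler 'who' is interpreted as the subject of the clause embedded under 'allege'. It moves to the left edge, and the trace sits right after 'allege':
The person who Hiroshi should ask Ayaan to allege ___ might suspect Ingrid could give the contract to Oren arrived late.
'allege' is word 9.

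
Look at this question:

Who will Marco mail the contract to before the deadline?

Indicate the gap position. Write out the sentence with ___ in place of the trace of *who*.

Who will Marco mail the contract to ___ before the deadline?

In situ: Marco will mail the contract to who before the deadline.
'who' is the object of the preposition 'to' (recipient of 'mail'). The gap is right after 'to'.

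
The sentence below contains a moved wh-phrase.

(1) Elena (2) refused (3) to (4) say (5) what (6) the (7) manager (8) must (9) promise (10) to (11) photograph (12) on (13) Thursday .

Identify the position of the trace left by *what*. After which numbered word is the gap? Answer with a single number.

11

Underlying clause: The manager must promise to photograph what on Thursday.
The filler 'what' is interpreted as the direct object of 'photograph'. It moves to the left edge, and the trace sits right after 'photograph':
Elena refused to say what the manager must promise to photograph ___ on Thursday.
'photograph' is word 11.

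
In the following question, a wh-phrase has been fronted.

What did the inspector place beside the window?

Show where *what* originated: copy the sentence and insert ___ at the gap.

What did the inspector place ___ beside the window?

Pre-movement form: The inspector did place what beside the window.
'what' functions as the direct object of 'place'. The gap is right after 'place'.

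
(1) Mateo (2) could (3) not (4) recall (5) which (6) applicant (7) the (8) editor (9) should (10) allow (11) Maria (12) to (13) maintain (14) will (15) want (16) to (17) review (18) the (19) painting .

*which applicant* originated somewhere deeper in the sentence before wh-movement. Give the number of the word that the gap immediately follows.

13

Before movement: The editor should allow Maria to maintain which applicant will want to review the painting.
'which applicant' is the subject of the clause embedded under 'maintain'. Fronting leaves a gap immediately after 'maintain':
Mateo could not recall which applicant the editor should allow Maria to maintain ___ will want to review the painting.
'maintain' is word 13.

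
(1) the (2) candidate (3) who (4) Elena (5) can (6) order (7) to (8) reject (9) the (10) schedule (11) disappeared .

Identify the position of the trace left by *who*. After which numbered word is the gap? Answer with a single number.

The filler 'who' is interpreted as the direct object of 'order'. Wh-movement fronts it, leaving a gap right after 'order':
The candidate who Elena can order ___ to reject the schedule disappeared.
'order' is word 6.

6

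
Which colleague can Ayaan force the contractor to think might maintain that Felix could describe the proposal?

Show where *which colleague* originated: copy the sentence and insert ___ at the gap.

Pre-movement form: Ayaan can force the contractor to think which colleague might maintain that Felix could describe the proposal.
'which colleague' functions as the subject of the clause embedded under 'think'. The gap is right after 'think'.

Which colleague can Ayaan force the contractor to think ___ might maintain that Felix could describe the proposal?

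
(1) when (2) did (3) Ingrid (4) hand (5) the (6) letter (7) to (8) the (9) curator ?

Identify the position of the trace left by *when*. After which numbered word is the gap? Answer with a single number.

9

In situ: Ingrid did hand the letter to the curator when.
'when' functions as the temporal adjunct. Wh-movement fronts it, leaving a gap right after 'curator':
When did Ingrid hand the letter to the curator ___?
'curator' is word 9.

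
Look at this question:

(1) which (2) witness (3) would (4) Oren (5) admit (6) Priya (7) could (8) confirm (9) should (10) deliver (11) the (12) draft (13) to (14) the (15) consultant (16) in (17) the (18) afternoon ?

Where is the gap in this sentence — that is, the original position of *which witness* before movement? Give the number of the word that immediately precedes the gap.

In situ: Oren would admit Priya could confirm which witness should deliver the draft to the consultant in the afternoon.
The filler 'which witness' is interpreted as the subject of the clause embedded under 'confirm'. Fronting leaves a gap immediately after 'confirm':
Which witness would Oren admit Priya could confirm ___ should deliver the draft to the consultant in the afternoon?
'confirm' is word 8.

8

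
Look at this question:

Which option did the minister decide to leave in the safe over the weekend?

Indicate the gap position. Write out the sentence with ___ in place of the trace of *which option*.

Underlying clause: The minister did decide to leave which option in the safe over the weekend.
'which option' is the direct object of 'leave'. The gap is right after 'leave'.

Which option did the minister decide to leave ___ in the safe over the weekend?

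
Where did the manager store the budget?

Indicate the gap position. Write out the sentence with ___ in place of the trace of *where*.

In situ: The manager did store the budget where.
The filler 'where' is interpreted as the locative complement of 'store'. The gap is right after 'budget'.

Where did the manager store the budget ___?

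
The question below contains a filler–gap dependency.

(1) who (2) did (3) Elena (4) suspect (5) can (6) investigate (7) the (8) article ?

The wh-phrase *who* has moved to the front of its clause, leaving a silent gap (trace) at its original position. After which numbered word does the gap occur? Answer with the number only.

4

Underlying clause: Elena did suspect who can investigate the article.
The filler 'who' is interpreted as the subject of the clause embedded under 'suspect'. Wh-movement fronts it, leaving a gap right after 'suspect':
Who did Elena suspect ___ can investigate the article?
'suspect' is word 4.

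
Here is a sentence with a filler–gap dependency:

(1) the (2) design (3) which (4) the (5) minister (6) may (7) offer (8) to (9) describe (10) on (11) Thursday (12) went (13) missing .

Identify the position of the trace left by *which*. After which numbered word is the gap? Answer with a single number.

'which' is the direct object of 'describe'. Wh-movement fronts it, leaving a gap right after 'describe':
The design which the minister may offer to describe ___ on Thursday went missing.
'describe' is word 9.

9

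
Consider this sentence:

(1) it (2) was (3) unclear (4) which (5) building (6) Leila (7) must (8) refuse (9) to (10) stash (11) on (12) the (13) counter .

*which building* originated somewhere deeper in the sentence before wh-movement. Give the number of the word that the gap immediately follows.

Before movement: Leila must refuse to stash which building on the counter.
'which building' functions as the direct object of 'stash'. It moves to the left edge, and the trace sits right after 'stash':
It was unclear which building Leila must refuse to stash ___ on the counter.
'stash' is word 10.

10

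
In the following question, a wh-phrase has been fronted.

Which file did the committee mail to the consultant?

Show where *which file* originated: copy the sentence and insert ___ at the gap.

Which file did the committee mail ___ to the consultant?

Underlying clause: The committee did mail which file to the consultant.
'which file' is the direct object of 'mail'. The gap is right after 'mail'.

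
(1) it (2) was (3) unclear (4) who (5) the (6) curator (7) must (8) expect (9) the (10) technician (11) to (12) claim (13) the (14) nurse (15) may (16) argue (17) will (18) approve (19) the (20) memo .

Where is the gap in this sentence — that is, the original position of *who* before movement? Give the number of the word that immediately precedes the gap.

Underlying clause: The curator must expect the technician to claim the nurse may argue who will approve the memo.
'who' is the subject of the clause embedded under 'argue'. Fronting leaves a gap immediately after 'argue':
It was unclear who the curator must expect the technician to claim the nurse may argue ___ will approve the memo.
'argue' is word 16.

16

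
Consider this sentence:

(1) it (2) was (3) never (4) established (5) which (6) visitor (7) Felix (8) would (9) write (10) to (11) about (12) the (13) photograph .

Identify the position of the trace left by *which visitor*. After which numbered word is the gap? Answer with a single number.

Underlying clause: Felix would write to which visitor about the photograph.
The filler 'which visitor' is interpreted as the object of the preposition 'to'. Fronting leaves a gap immediately after 'to':
It was never established which visitor Felix would write to ___ about the photograph.
'to' is word 10.

10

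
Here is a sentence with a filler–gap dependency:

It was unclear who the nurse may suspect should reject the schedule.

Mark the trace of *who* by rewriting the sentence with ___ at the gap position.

It was unclear who the nurse may suspect ___ should reject the schedule.

Underlying clause: The nurse may suspect who should reject the schedule.
'who' is the subject of the clause embedded under 'suspect'. The gap is right after 'suspect'.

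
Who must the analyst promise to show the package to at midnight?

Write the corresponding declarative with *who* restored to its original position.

'who' functions as the object of the preposition 'to' (recipient of 'show'). It moves to the left edge, and the trace sits right after 'to':
Who must the analyst promise to show the package to ___ at midnight?

The analyst must promise to show the package to who at midnight.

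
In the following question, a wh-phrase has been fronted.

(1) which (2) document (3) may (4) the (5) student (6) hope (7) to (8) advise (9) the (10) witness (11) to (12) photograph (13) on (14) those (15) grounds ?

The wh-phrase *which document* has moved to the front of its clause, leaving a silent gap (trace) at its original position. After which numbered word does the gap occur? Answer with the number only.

Pre-movement form: The student may hope to advise the witness to photograph which document on those grounds.
The filler 'which document' is interpreted as the direct object of 'photograph'. Fronting leaves a gap immediately after 'photograph':
Which document may the student hope to advise the witness to photograph ___ on those grounds?
'photograph' is word 12.

12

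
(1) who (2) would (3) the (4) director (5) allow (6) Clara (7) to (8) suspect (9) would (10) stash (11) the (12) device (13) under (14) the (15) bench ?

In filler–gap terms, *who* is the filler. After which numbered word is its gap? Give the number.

Pre-movement form: The director would allow Clara to suspect who would stash the device under the bench.
'who' is the subject of the clause embedded under 'suspect'. Fronting leaves a gap immediately after 'suspect':
Who would the director allow Clara to suspect ___ would stash the device under the bench?
'suspect' is word 8.

8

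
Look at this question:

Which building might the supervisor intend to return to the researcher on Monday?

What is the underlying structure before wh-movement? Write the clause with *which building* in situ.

The supervisor might intend to return which building to the researcher on Monday.

The filler 'which building' is interpreted as the direct object of 'return'. It moves to the left edge, and the trace sits right after 'return':
Which building might the supervisor intend to return ___ to the researcher on Monday?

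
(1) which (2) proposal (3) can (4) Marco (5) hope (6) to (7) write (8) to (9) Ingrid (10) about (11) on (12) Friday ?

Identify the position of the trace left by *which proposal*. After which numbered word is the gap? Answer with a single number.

10

In situ: Marco can hope to write to Ingrid about which proposal on Friday.
'which proposal' is the object of the preposition 'about'. Fronting leaves a gap immediately after 'about':
Which proposal can Marco hope to write to Ingrid about ___ on Friday?
'about' is word 10.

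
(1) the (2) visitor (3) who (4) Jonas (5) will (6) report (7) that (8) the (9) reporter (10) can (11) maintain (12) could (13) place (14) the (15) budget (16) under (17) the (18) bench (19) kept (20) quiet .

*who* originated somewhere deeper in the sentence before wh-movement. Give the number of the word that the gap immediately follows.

The filler 'who' is interpreted as the subject of the clause embedded under 'maintain'. Wh-movement fronts it, leaving a gap right after 'maintain':
The visitor who Jonas will report that the reporter can maintain ___ could place the budget under the bench kept quiet.
'maintain' is word 11.

11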